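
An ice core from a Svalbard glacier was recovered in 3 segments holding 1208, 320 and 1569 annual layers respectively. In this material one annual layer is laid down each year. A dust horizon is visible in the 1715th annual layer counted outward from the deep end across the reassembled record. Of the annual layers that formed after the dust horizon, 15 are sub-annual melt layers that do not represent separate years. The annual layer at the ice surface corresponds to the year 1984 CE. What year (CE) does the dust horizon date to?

Total annual layers = 1208 + 320 + 1569 = 3097.
Between annual layer 1715 and the ice surface there are 3097 − 1715 = 1382 annual layers.
Removing the 15 false annual layers leaves 1382 − 15 = 1367 true annual layers beyond the dust horizon.
The annual layer at the ice surface is 1984 CE, so the dust horizon dates to 1984 − 1367 = 617 CE.

617 CE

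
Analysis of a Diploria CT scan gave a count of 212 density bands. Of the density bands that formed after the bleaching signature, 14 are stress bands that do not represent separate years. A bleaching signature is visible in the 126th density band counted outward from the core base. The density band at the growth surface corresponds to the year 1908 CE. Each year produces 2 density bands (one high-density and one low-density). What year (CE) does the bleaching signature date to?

The bleaching signature sits at density band 126 from the core base, so 212 − 126 = 86 density bands formed after it.
Excluding 14 false density bands: 86 − 14 = 72.
With 2 density bands per year, 72 / 2 = 36 years.
1908 − 36 = 1872 CE.

1872 CE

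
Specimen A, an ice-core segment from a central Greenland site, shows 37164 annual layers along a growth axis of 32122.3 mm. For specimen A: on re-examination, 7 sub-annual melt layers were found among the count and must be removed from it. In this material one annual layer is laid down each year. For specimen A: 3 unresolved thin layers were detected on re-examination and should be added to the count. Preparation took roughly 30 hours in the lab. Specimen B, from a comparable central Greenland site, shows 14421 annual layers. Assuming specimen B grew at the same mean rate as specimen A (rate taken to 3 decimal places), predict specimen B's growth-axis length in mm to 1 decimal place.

12459.7 mm

Specimen A: correcting the raw count gives 37164 − 7 + 3 = 37160 true annual layers.
A: 32122.3 mm over 37160 years gives 32122.3 / 37160 ≈ 0.864 mm/yr.
B's length ≈ 0.864 × 14421 = 12459.7 mm.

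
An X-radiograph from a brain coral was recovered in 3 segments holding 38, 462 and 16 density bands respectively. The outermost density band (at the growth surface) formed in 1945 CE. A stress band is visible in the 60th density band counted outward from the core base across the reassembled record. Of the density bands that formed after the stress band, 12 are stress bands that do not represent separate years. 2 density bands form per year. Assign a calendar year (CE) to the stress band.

1723 CE

Total density bands = 38 + 462 + 16 = 516.
The stress band sits at density band 60 from the core base, so 516 − 60 = 456 density bands formed after it.
Excluding 12 false density bands: 456 − 12 = 444.
With 2 density bands per year, 444 / 2 = 222 years.
1945 − 222 = 1723 CE.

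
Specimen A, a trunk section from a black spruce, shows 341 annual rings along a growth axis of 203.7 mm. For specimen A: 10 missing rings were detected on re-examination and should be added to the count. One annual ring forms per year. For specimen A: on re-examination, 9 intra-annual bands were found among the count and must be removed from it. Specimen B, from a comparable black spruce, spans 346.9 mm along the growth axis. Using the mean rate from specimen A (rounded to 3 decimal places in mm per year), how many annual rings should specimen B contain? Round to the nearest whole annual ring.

Specimen A: after corrections the count is 341 − 9 + 10 = 342 annual rings.
A: Mean rate = 203.7 mm / 342 years ≈ 0.596 mm/yr.
Specimen B: 346.9 mm / 0.596 mm per year = 582.05 years ≈ 582 annual rings.

582 annual rings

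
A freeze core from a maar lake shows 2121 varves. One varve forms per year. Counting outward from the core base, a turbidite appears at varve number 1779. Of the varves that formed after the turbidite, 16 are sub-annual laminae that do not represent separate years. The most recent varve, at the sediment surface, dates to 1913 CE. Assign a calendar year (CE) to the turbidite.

Between varve 1779 and the sediment surface there are 2121 − 1779 = 342 varves.
Excluding 16 false varves: 342 − 16 = 326.
Counting back 326 years from 1913 CE places the turbidite in 1913 − 326 = 1587 CE.

1587 CE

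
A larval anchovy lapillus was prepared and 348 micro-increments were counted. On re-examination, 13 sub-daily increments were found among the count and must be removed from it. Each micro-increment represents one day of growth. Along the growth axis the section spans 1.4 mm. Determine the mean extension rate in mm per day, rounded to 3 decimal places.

0.004 mm per day

Correcting the raw count gives 348 − 13 = 335 true micro-increments.
Extension rate ≈ 1.4 / 335 = 0.004 mm per day.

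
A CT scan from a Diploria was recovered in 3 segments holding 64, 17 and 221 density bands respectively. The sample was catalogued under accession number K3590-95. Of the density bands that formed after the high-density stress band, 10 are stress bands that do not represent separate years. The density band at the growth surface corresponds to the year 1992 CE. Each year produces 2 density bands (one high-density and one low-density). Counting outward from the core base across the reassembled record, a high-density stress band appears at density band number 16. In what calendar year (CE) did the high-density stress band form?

1854 CE

Total density bands = 64 + 17 + 221 = 302.
The high-density stress band sits at density band 16 from the core base, so 302 − 16 = 286 density bands formed after it.
Excluding 10 false density bands: 286 − 10 = 276.
With 2 density bands per year, 276 / 2 = 138 years.
1992 − 138 = 1854 CE.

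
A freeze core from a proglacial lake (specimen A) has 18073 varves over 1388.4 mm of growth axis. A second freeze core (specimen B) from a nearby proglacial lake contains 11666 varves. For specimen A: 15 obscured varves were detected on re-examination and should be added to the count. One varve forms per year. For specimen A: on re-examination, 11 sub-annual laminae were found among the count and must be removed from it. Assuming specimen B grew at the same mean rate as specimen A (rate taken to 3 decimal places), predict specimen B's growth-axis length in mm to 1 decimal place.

Specimen A: adjusted count: 18073 − 11 + 15 = 18077 varves.
A: 1388.4 mm over 18077 years gives 1388.4 / 18077 ≈ 0.077 mm per year.
Length of B = 0.077 × 11666 = 898.3 mm.

898.3 mm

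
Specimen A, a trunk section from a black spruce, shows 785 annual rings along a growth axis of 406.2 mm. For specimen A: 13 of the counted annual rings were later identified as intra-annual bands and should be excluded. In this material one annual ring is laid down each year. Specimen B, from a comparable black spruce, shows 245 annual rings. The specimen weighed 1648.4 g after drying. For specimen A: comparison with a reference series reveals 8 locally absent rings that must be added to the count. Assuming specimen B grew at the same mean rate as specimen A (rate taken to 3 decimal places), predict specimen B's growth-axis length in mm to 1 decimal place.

Specimen A: after corrections the count is 785 − 13 + 8 = 780 annual rings.
A: Mean rate = 406.2 mm / 780 years ≈ 0.521 mm/yr.
For B, 0.521 mm/year × 245 years = 127.6 mm.

127.6 mm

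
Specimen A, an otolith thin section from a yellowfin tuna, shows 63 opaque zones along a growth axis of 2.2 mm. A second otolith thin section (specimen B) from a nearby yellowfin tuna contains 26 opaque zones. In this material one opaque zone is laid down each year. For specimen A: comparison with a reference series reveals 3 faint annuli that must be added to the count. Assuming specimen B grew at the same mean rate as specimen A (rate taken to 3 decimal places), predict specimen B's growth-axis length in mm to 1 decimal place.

0.9 mm

Specimen A: after corrections the count is 63 + 3 = 66 opaque zones.
A: 2.2 mm over 66 years gives 2.2 / 66 ≈ 0.033 mm/yr.
For B, 0.033 mm/year × 26 years = 0.9 mm.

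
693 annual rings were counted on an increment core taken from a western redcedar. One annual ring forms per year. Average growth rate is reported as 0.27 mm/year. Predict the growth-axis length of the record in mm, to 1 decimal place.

693 years of growth are recorded.
Predicted length = 0.27 mm/year × 693 years = 187.1 mm.

187.1 mm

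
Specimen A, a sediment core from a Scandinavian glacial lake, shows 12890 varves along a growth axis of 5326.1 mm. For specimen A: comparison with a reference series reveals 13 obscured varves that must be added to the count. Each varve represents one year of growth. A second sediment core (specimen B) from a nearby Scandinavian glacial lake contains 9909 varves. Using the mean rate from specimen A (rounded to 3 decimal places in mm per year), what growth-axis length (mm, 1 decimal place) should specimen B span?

4092.4 mm

Specimen A: after corrections the count is 12890 + 13 = 12903 varves.
A: Extension rate ≈ 5326.1 / 12903 = 0.413 mm/yr.
For B, 0.413 mm/year × 9909 years = 4092.4 mm.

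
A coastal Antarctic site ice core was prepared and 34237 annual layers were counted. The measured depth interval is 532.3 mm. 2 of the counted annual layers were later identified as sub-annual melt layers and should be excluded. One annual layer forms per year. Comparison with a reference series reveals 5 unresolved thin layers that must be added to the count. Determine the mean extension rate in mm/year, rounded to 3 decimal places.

0.016 mm/year

After corrections the count is 34237 − 2 + 5 = 34240 annual layers.
Extension rate ≈ 532.3 / 34240 = 0.016 mm/year.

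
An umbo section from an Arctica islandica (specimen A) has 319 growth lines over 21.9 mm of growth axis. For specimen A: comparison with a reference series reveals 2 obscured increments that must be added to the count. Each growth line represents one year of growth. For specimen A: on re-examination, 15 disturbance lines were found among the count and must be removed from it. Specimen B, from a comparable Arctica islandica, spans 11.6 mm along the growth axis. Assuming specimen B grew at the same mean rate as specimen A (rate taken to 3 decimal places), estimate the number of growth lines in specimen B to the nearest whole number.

161 growth lines

Specimen A: adjusted count: 319 − 15 + 2 = 306 growth lines.
A: Extension rate ≈ 21.9 / 306 = 0.072 mm per year.
Specimen B: 11.6 mm / 0.072 mm per year = 161.11 years ≈ 161 growth lines.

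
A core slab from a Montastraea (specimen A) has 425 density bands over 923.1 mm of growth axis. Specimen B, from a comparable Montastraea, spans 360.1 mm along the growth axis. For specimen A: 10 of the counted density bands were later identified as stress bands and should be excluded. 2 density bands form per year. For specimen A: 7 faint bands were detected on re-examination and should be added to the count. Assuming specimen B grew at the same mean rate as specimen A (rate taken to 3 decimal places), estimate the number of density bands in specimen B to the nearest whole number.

Specimen A: adjusted count: 425 − 10 + 7 = 422 density bands.
Specimen A: with 2 density bands per year, 422 / 2 = 211 years.
A: 923.1 mm over 211 years gives 923.1 / 211 ≈ 4.375 mm/year.
Specimen B: 360.1 mm / 4.375 mm per year = 82.31 years; at 2 density bands per year that is 82.31 × 2 ≈ 165 density bands.

165 density bands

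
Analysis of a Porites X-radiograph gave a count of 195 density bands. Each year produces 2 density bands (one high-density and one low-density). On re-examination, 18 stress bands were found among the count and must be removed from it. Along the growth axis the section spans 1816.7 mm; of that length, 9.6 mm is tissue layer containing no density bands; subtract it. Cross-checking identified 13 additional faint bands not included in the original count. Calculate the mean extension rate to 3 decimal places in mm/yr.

After corrections the count is 195 − 18 + 13 = 190 density bands.
Dividing by 2 density bands per year: 190 / 2 = 95 years.
Removing the 9.6 mm offcut leaves 1816.7 − 9.6 = 1807.1 mm.
1807.1 mm over 95 years gives 1807.1 / 95 ≈ 19.022 mm/yr.

19.022 mm/yr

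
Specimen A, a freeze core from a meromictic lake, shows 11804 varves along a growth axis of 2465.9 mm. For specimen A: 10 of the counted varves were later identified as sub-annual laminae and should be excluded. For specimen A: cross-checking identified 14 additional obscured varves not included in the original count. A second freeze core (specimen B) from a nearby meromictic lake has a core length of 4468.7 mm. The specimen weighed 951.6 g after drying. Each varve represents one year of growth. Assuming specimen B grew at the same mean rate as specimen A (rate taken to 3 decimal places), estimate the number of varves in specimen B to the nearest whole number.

21381 varves

Specimen A: correcting the raw count gives 11804 − 10 + 14 = 11808 true varves.
A: 2465.9 mm over 11808 years gives 2465.9 / 11808 ≈ 0.209 mm/yr.
For B, 4468.7 / 0.209 = 21381.34 years ≈ 21381 varves.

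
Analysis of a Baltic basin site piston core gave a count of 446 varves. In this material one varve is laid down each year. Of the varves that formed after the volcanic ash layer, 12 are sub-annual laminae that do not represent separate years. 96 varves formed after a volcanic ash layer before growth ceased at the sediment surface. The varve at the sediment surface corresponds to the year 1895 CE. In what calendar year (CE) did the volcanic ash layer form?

There are 96 varves younger than the volcanic ash layer.
Excluding 12 false varves: 96 − 12 = 84.
Counting back 84 years from 1895 CE places the volcanic ash layer in 1895 − 84 = 1811 CE.

1811 CE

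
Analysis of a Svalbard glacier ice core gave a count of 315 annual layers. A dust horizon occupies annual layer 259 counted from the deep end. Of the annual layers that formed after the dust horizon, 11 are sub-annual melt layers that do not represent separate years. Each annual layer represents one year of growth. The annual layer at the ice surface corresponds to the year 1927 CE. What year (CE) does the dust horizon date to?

The dust horizon sits at annual layer 259 from the deep end, so 315 − 259 = 56 annual layers formed after it.
56 − 11 false = 45 true annual layers after the dust horizon.
The annual layer at the ice surface is 1927 CE, so the dust horizon dates to 1927 − 45 = 1882 CE.

1882 CE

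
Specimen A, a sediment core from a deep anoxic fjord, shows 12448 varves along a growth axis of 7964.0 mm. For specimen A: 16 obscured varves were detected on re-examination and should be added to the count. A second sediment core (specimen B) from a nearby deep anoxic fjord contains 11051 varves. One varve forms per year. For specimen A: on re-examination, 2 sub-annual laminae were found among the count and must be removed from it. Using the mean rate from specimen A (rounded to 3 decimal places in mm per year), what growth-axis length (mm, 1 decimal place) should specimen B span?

Specimen A: true varve count = 12448 − 2 + 16 = 12462.
A: 7964.0 mm over 12462 years gives 7964.0 / 12462 ≈ 0.639 mm per year.
Length of B = 0.639 × 11051 = 7061.6 mm.

7061.6 mm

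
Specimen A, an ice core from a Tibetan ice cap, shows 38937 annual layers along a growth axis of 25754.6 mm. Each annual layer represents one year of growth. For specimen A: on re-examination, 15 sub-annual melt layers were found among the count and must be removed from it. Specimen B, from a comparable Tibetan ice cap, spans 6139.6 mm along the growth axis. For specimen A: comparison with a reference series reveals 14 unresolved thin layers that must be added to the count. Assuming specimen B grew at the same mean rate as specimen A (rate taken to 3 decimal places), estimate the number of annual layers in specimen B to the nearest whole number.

Specimen A: adjusted count: 38937 − 15 + 14 = 38936 annual layers.
A: Mean rate = 25754.6 mm / 38936 years ≈ 0.661 mm per year.
For B, 6139.6 / 0.661 = 9288.35 years ≈ 9288 annual layers.

9288 annual layers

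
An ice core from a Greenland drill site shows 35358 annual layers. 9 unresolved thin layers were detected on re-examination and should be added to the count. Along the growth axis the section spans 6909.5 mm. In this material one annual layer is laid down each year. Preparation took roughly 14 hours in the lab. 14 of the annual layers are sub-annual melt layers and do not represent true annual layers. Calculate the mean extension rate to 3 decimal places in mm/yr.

0.195 mm/yr

True annual layer count = 35358 − 14 + 9 = 35353.
Extension rate ≈ 6909.5 / 35353 = 0.195 mm/yr.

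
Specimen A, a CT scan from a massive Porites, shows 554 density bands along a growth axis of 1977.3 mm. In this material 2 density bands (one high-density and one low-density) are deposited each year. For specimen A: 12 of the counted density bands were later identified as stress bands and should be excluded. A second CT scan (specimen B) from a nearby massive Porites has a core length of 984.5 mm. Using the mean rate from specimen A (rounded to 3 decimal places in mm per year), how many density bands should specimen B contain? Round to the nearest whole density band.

270 density bands

Specimen A: adjusted count: 554 − 12 = 542 density bands.
Specimen A: with 2 density bands per year, 542 / 2 = 271 years.
A: Extension rate ≈ 1977.3 / 271 = 7.296 mm/year.
B spans 984.5 / 7.296 = 134.94 years; at 2 density bands per year that is 134.94 × 2 ≈ 270 density bands.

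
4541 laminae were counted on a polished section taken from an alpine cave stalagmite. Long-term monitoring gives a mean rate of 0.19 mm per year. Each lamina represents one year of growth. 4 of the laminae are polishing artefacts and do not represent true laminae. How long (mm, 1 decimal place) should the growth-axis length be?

862.0 mm

Correcting the raw count gives 4541 − 4 = 4537 true laminae.
Length ≈ 0.19 × 4537 = 862.0 mm.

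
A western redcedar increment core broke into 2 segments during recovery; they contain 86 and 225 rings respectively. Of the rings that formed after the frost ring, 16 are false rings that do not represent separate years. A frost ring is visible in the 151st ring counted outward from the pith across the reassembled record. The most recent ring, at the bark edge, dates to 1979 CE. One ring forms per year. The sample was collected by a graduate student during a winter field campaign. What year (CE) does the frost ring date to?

Total rings = 86 + 225 = 311.
311 − 151 = 160 rings lie beyond the frost ring toward the bark edge.
Removing the 16 false rings leaves 160 − 16 = 144 true rings beyond the frost ring.
1979 − 144 = 1835 CE.

1835 CE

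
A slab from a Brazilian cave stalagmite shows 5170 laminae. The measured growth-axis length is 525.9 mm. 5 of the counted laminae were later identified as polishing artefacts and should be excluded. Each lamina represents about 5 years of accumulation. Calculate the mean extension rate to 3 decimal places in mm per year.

True lamina count = 5170 − 5 = 5165.
Multiplying by 5 years per lamina: 5165 × 5 = 25825 years.
525.9 mm over 25825 years gives 525.9 / 25825 ≈ 0.020 mm per year.

0.020 mm per year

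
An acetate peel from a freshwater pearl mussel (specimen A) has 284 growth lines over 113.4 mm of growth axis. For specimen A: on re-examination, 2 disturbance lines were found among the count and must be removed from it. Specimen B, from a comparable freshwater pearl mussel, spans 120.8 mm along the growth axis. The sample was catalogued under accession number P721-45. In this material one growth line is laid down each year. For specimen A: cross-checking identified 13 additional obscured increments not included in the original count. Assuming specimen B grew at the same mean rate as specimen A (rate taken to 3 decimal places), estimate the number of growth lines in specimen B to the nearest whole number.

Specimen A: true growth line count = 284 − 2 + 13 = 295.
A: 113.4 mm over 295 years gives 113.4 / 295 ≈ 0.384 mm per year.
For B, 120.8 / 0.384 = 314.58 years ≈ 315 growth lines.

315 growth lines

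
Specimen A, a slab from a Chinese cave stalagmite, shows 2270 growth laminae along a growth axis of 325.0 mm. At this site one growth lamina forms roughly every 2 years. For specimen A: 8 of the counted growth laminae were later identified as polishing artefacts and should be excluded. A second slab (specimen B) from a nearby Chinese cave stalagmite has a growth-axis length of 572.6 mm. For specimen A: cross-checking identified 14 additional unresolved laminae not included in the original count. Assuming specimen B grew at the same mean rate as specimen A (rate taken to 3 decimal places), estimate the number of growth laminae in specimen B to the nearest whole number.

4032 growth laminae

Specimen A: correcting the raw count gives 2270 − 8 + 14 = 2276 true growth laminae.
Specimen A: multiplying by 2 years per growth lamina: 2276 × 2 = 4552 years.
A: Extension rate ≈ 325.0 / 4552 = 0.071 mm per year.
B spans 572.6 / 0.071 = 8064.79 years; at 2 years per growth lamina that is 8064.79 / 2 ≈ 4032 growth laminae.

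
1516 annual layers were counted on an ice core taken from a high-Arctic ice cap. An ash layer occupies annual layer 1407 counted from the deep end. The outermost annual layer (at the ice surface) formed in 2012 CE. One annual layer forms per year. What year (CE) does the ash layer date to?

1903 CE

The ash layer sits at annual layer 1407 from the deep end, so 1516 − 1407 = 109 annual layers formed after it.
2012 − 109 = 1903 CE.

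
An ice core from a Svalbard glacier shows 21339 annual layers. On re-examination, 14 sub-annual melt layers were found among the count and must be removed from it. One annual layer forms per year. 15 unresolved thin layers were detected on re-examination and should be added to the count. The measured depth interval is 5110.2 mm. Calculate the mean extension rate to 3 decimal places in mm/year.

Correcting the raw count gives 21339 − 14 + 15 = 21340 true annual layers.
5110.2 mm over 21340 years gives 5110.2 / 21340 ≈ 0.239 mm/year.

0.239 mm/year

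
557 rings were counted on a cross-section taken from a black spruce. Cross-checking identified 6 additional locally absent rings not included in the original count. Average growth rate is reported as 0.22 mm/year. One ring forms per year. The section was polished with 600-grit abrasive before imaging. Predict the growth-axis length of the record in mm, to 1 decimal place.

Adjusted count: 557 + 6 = 563 rings.
Predicted length = 0.22 mm/year × 563 years = 123.9 mm.

123.9 mm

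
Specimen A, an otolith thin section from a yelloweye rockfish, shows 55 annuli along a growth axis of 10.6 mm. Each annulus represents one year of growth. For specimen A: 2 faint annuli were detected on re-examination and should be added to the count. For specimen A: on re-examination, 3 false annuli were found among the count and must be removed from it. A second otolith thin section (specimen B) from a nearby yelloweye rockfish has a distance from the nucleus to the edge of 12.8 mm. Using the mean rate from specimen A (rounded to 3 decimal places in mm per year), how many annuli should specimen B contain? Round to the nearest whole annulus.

Specimen A: correcting the raw count gives 55 − 3 + 2 = 54 true annuli.
A: 10.6 mm over 54 years gives 10.6 / 54 ≈ 0.196 mm/year.
Specimen B: 12.8 mm / 0.196 mm per year = 65.31 years ≈ 65 annuli.

65 annuli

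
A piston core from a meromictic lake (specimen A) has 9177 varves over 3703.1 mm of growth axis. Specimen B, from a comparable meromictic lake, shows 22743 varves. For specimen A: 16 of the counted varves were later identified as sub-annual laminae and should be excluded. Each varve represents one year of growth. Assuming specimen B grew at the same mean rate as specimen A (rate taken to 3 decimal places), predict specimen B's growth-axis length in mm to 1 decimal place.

Specimen A: after corrections the count is 9177 − 16 = 9161 varves.
A: Mean rate = 3703.1 mm / 9161 years ≈ 0.404 mm per year.
Length of B = 0.404 × 22743 = 9188.2 mm.

9188.2 mm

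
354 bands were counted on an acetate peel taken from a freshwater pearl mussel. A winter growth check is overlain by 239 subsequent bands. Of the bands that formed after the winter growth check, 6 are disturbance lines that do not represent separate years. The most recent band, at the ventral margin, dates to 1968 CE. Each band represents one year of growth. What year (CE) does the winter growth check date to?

239 bands post-date the winter growth check.
239 − 6 false = 233 true bands after the winter growth check.
1968 − 233 = 1735 CE.

1735 CE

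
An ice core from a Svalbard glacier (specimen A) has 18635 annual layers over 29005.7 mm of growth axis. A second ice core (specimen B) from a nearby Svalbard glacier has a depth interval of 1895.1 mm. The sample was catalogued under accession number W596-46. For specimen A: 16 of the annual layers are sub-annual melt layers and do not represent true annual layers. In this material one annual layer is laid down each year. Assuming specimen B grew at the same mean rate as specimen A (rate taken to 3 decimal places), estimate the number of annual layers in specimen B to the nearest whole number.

Specimen A: after corrections the count is 18635 − 16 = 18619 annual layers.
A: 29005.7 mm over 18619 years gives 29005.7 / 18619 ≈ 1.558 mm per year.
For B, 1895.1 / 1.558 = 1216.37 years ≈ 1216 annual layers.

1216 annual layers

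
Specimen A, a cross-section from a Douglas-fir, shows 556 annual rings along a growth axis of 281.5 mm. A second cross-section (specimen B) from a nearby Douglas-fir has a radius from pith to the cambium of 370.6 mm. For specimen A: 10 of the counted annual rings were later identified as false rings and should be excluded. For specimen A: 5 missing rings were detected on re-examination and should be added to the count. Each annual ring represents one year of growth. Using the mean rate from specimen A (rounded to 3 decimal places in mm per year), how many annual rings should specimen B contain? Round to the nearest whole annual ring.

Specimen A: after corrections the count is 556 − 10 + 5 = 551 annual rings.
A: 281.5 mm over 551 years gives 281.5 / 551 ≈ 0.511 mm/year.
B spans 370.6 / 0.511 = 725.24 years ≈ 725 annual rings.

725 annual rings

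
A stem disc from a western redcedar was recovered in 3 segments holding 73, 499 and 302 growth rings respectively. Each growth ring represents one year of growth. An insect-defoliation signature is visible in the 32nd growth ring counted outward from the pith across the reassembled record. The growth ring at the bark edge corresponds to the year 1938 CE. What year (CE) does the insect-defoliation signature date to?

Total growth rings = 73 + 499 + 302 = 874.
The insect-defoliation signature sits at growth ring 32 from the pith, so 874 − 32 = 842 growth rings formed after it.
Counting back 842 years from 1938 CE places the insect-defoliation signature in 1938 − 842 = 1096 CE.

1096 CE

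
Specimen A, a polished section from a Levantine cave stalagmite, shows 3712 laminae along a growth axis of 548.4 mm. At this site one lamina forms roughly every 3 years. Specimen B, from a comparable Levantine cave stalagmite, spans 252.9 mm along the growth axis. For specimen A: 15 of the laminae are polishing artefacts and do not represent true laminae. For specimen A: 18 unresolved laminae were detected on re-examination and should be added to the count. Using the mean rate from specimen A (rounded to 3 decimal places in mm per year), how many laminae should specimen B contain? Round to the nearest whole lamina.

Specimen A: after corrections the count is 3712 − 15 + 18 = 3715 laminae.
Specimen A: at 3 years per lamina, 3715 × 3 = 11145 years.
A: Mean rate = 548.4 mm / 11145 years ≈ 0.049 mm/yr.
B spans 252.9 / 0.049 = 5161.22 years; at 3 years per lamina that is 5161.22 / 3 ≈ 1720 laminae.

1720 laminae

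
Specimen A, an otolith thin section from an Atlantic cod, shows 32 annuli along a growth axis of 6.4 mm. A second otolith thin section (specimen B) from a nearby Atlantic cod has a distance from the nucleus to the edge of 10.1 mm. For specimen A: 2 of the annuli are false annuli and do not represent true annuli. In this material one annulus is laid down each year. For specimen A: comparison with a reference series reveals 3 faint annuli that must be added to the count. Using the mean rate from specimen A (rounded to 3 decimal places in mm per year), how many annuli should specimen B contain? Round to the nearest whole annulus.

Specimen A: true annulus count = 32 − 2 + 3 = 33.
A: 6.4 mm over 33 years gives 6.4 / 33 ≈ 0.194 mm/year.
B spans 10.1 / 0.194 = 52.06 years ≈ 52 annuli.

52 annuli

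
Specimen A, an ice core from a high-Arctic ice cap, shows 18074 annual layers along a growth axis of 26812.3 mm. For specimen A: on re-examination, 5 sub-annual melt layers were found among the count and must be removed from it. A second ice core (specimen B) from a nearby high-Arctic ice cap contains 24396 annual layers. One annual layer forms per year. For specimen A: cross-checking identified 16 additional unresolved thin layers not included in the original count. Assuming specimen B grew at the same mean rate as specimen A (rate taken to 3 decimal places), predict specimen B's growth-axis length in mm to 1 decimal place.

36179.3 mm

Specimen A: true annual layer count = 18074 − 5 + 16 = 18085.
A: Mean rate = 26812.3 mm / 18085 years ≈ 1.483 mm per year.
B's length ≈ 1.483 × 24396 = 36179.3 mm.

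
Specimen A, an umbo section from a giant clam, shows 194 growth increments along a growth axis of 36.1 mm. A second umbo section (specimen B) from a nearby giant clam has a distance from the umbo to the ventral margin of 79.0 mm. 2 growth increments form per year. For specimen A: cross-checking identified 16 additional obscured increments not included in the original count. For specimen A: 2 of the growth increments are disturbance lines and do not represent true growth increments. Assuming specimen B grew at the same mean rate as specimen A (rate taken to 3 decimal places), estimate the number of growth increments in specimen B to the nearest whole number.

Specimen A: after corrections the count is 194 − 2 + 16 = 208 growth increments.
Specimen A: dividing by 2 growth increments per year: 208 / 2 = 104 years.
A: 36.1 mm over 104 years gives 36.1 / 104 ≈ 0.347 mm per year.
For B, 79.0 / 0.347 = 227.67 years; at 2 growth increments per year that is 227.67 × 2 ≈ 455 growth increments.

455 growth increments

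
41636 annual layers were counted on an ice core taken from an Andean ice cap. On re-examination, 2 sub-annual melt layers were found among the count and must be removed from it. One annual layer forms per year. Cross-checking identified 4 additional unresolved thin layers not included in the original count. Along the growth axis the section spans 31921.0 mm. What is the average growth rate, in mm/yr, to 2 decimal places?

0.77 mm/yr

Adjusted count: 41636 − 2 + 4 = 41638 annual layers.
Extension rate ≈ 31921.0 / 41638 = 0.77 mm/yr.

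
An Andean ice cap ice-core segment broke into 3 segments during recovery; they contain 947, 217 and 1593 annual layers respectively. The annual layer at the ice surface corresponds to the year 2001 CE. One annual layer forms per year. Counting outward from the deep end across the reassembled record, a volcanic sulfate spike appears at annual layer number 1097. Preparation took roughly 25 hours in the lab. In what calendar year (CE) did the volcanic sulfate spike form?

Total annual layers = 947 + 217 + 1593 = 2757.
Between annual layer 1097 and the ice surface there are 2757 − 1097 = 1660 annual layers.
The annual layer at the ice surface is 2001 CE, so the volcanic sulfate spike dates to 2001 − 1660 = 341 CE.

341 CE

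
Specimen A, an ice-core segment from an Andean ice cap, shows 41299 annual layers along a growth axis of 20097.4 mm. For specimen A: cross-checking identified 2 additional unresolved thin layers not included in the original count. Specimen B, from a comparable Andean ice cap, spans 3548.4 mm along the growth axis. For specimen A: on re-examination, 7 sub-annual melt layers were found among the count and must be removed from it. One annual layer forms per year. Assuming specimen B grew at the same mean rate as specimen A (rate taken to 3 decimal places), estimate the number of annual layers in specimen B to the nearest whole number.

7286 annual layers

Specimen A: true annual layer count = 41299 − 7 + 2 = 41294.
A: Mean rate = 20097.4 mm / 41294 years ≈ 0.487 mm/yr.
Specimen B: 3548.4 mm / 0.487 mm per year = 7286.24 years ≈ 7286 annual layers.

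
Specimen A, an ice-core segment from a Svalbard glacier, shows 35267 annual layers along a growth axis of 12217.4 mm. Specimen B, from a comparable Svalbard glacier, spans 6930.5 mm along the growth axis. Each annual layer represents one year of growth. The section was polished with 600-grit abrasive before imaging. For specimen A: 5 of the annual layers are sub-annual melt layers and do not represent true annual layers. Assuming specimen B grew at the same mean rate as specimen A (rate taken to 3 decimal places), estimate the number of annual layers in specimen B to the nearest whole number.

Specimen A: after corrections the count is 35267 − 5 = 35262 annual layers.
A: Mean rate = 12217.4 mm / 35262 years ≈ 0.346 mm per year.
B spans 6930.5 / 0.346 = 20030.35 years ≈ 20030 annual layers.

20030 annual layers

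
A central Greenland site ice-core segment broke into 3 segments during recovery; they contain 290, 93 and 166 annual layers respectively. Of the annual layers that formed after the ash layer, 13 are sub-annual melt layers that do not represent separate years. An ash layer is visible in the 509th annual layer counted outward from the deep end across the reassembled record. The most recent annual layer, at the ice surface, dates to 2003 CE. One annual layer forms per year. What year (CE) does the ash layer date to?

1976 CE

Total annual layers = 290 + 93 + 166 = 549.
Between annual layer 509 and the ice surface there are 549 − 509 = 40 annual layers.
40 − 13 false = 27 true annual layers after the ash layer.
Counting back 27 years from 2003 CE places the ash layer in 2003 − 27 = 1976 CE.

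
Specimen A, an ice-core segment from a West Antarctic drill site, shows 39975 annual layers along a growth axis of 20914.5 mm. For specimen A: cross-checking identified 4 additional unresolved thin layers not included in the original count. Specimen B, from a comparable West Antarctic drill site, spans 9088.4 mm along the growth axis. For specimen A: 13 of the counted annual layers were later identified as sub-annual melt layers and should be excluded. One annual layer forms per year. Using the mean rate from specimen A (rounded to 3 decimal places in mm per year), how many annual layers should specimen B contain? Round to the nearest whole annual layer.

Specimen A: correcting the raw count gives 39975 − 13 + 4 = 39966 true annual layers.
A: 20914.5 mm over 39966 years gives 20914.5 / 39966 ≈ 0.523 mm/year.
Specimen B: 9088.4 mm / 0.523 mm per year = 17377.44 years ≈ 17377 annual layers.

17377 annual layers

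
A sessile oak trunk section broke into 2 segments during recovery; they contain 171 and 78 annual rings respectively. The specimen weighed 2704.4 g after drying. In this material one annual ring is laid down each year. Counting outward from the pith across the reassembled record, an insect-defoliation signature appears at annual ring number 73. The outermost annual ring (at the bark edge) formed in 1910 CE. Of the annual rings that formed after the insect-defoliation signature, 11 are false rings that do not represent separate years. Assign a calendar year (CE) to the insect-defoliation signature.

1745 CE

Total annual rings = 171 + 78 = 249.
249 − 73 = 176 annual rings lie beyond the insect-defoliation signature toward the bark edge.
Excluding 11 false annual rings: 176 − 11 = 165.
1910 − 165 = 1745 CE.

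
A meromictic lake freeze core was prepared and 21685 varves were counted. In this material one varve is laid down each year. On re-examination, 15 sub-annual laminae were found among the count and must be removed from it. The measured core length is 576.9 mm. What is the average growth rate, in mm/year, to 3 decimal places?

Correcting the raw count gives 21685 − 15 = 21670 true varves.
Mean rate = 576.9 mm / 21670 years ≈ 0.027 mm/year.

0.027 mm/year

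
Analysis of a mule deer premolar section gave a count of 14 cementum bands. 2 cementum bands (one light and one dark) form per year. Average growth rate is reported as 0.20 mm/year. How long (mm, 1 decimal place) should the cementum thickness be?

1.4 mm

With 2 cementum bands per year, 14 / 2 = 7 years.
Predicted length = 0.20 mm/year × 7 years = 1.4 mm.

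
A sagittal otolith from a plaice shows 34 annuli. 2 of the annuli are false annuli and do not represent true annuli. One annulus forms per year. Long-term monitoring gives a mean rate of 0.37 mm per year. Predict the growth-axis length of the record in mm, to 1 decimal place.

11.8 mm

True annulus count = 34 − 2 = 32.
Length ≈ 0.37 × 32 = 11.8 mm.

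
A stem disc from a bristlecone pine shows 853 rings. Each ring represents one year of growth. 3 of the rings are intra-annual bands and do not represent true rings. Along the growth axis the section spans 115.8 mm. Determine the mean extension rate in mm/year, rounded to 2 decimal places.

0.14 mm/year

Adjusted count: 853 − 3 = 850 rings.
Extension rate ≈ 115.8 / 850 = 0.14 mm/year.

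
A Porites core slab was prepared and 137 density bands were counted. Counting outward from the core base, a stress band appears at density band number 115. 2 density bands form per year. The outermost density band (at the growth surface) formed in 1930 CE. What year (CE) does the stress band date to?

1919 CE

Between density band 115 and the growth surface there are 137 − 115 = 22 density bands.
22 density bands at 2 per year is 22 / 2 = 11 years.
Counting back 11 years from 1930 CE places the stress band in 1930 − 11 = 1919 CE.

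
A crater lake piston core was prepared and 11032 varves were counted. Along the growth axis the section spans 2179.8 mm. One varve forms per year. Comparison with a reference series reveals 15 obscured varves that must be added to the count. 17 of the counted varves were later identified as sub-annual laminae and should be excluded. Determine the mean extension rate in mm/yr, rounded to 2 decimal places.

0.20 mm/yr

Adjusted count: 11032 − 17 + 15 = 11030 varves.
Mean rate = 2179.8 mm / 11030 years ≈ 0.20 mm/yr.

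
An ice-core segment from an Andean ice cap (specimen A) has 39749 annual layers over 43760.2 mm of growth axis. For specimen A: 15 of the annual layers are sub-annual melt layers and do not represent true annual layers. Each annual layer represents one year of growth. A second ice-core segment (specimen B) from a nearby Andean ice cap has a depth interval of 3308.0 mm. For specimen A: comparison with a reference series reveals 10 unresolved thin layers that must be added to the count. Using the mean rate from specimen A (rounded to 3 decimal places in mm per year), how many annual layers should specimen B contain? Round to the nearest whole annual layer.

Specimen A: true annual layer count = 39749 − 15 + 10 = 39744.
A: Mean rate = 43760.2 mm / 39744 years ≈ 1.101 mm/year.
For B, 3308.0 / 1.101 = 3004.54 years ≈ 3005 annual layers.

3005 annual layers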